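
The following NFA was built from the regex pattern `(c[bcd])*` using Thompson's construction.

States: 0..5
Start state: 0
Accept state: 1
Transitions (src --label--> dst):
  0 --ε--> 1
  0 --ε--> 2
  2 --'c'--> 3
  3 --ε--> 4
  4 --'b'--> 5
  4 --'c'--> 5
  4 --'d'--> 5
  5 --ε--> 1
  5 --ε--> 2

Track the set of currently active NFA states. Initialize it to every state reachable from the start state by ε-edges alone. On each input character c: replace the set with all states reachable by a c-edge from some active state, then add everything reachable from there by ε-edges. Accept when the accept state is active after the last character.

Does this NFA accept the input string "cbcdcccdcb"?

initial (ε-close {0}): {0,1,2}
'c' @ 1: {3,4}
'b' @ 2: {1,2,5}  [accepting]
'c' @ 3: {3,4}
'd' @ 4: {1,2,5}  [accepting]
'c' @ 5: {3,4}
'c' @ 6: {1,2,5}  [accepting]
'c' @ 7: {3,4}
'd' @ 8: {1,2,5}  [accepting]
'c' @ 9: {3,4}
'b' @ 10: {1,2,5}  [accepting]
end set {1,2,5} — state 1 in

Answer: ACCEPT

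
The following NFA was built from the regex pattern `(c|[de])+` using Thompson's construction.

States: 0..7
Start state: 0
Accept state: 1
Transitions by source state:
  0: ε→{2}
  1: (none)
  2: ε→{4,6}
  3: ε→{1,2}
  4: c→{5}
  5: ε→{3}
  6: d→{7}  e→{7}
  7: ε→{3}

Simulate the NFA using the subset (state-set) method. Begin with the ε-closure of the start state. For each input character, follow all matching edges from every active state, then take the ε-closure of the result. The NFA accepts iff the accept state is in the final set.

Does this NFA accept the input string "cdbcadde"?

Answer: REJECT

Derivation:
S₀ = ε-closure({0}) = {0,2,4,6}
'c' @ 1: {1,2,3,4,5,6}  (accept∈set)
'd' @ 2: {1,2,3,4,6,7}  (accept∈set)
'b' @ 3: {}  — dead — no transitions
rest 'cadde' ignored (set empty)
final: {}; accept 1 not in set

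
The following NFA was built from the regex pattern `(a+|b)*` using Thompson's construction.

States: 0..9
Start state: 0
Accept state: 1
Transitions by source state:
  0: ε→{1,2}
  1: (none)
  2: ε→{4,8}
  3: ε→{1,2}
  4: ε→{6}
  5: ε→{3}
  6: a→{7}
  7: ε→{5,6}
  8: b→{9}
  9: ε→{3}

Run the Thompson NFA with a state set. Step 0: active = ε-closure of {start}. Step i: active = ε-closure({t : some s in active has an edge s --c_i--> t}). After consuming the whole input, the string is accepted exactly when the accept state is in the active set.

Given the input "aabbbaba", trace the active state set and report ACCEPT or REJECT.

Answer: ACCEPT

Trace:
S₀ = ε-closure({0}) = {0,1,2,4,6,8}
'a' @ 1: {1,2,3,4,5,6,7,8}  ✓accept
'a' @ 2: {1,2,3,4,5,6,7,8}  ✓accept
'b' @ 3: {1,2,3,4,6,8,9}  ✓accept
'b' @ 4: {1,2,3,4,6,8,9}  ✓accept
'b' @ 5: {1,2,3,4,6,8,9}  ✓accept
'a' @ 6: {1,2,3,4,5,6,7,8}  ✓accept
'b' @ 7: {1,2,3,4,6,8,9}  ✓accept
'a' @ 8: {1,2,3,4,5,6,7,8}  ✓accept
final: {1,2,3,4,5,6,7,8}; accept 1 in set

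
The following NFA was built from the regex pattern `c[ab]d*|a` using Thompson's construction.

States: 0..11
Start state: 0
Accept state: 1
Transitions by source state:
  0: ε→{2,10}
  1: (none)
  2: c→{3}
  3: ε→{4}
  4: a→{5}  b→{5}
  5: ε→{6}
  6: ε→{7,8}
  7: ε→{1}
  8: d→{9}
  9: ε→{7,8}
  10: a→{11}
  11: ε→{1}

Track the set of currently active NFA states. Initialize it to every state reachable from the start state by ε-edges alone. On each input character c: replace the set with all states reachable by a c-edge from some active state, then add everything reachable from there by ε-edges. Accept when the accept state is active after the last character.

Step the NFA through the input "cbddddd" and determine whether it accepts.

S₀ = ε-closure({0}) = {0,2,10}
'c' @ 1: {3,4}
'b' @ 2: {1,5,6,7,8}  (accept∈set)
'd' @ 3: {1,7,8,9}  (accept∈set)
'd' @ 4: {1,7,8,9}  (accept∈set)
'd' @ 5: {1,7,8,9}  (accept∈set)
'd' @ 6: {1,7,8,9}  (accept∈set)
'd' @ 7: {1,7,8,9}  (accept∈set)
end set {1,7,8,9} — state 1 in

Answer: ACCEPT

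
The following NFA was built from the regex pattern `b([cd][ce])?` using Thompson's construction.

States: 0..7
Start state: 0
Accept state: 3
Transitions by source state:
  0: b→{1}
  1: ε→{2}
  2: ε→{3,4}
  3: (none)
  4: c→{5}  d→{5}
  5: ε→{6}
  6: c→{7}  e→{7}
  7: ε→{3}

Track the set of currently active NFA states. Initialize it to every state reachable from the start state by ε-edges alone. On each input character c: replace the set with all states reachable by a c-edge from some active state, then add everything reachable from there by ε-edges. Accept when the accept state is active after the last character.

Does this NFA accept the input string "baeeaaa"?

S₀ = ε-closure({0}) = {0}
'b' @ 1: {1,2,3,4}  [accepting]
'a' @ 2: {}  — no active states
rest 'eeaaa' ignored (set empty)
after full input: {}  (accept=3 not in)

Answer: REJECT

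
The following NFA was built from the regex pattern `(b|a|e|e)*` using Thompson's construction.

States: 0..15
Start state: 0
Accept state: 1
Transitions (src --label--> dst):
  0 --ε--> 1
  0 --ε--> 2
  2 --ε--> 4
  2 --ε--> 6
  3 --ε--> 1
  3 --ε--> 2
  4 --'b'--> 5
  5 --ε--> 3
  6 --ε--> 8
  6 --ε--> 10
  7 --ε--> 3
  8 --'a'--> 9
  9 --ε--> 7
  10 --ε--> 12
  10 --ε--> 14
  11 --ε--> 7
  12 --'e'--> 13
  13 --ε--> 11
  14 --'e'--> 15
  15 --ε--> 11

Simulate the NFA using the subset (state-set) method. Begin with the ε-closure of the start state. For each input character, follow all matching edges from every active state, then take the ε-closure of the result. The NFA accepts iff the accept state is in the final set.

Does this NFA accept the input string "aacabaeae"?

S₀ = ε-closure({0}) = {0,1,2,4,6,8,10,12,14}
'a' @ 1: {1,2,3,4,6,7,8,9,10,12,14}  (accept∈set)
'a' @ 2: {1,2,3,4,6,7,8,9,10,12,14}  (accept∈set)
'c' @ 3: {}  — state set empty
rest 'abaeae' ignored (set empty)
after full input: {}  (accept=1 not in)

Answer: REJECT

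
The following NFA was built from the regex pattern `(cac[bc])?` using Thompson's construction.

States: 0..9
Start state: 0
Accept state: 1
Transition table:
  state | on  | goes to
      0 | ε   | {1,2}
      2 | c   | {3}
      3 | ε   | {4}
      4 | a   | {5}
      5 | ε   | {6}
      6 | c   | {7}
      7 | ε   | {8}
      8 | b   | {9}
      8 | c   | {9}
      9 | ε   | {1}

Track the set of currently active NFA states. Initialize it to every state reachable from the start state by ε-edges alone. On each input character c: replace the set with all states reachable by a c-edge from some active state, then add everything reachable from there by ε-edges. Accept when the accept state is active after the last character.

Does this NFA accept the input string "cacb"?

Answer: ACCEPT

Trace:
S₀ = ε-closure({0}) = {0,1,2}
'c' @ 1: {3,4}
'a' @ 2: {5,6}
'c' @ 3: {7,8}
'b' @ 4: {1,9}  [accepting]
final: {1,9}; accept 1 in set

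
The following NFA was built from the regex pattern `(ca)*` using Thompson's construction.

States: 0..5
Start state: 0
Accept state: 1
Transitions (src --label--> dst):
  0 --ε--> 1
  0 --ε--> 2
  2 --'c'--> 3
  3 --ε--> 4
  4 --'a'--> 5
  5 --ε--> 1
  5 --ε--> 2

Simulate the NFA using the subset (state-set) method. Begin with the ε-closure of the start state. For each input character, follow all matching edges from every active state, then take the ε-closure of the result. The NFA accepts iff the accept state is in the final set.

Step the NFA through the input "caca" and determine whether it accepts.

S₀ = ε-closure({0}) = {0,1,2}
'c' @ 1: {3,4}
'a' @ 2: {1,2,5}  ✓accept
'c' @ 3: {3,4}
'a' @ 4: {1,2,5}  ✓accept
after full input: {1,2,5}  (accept=1 in)

Answer: ACCEPT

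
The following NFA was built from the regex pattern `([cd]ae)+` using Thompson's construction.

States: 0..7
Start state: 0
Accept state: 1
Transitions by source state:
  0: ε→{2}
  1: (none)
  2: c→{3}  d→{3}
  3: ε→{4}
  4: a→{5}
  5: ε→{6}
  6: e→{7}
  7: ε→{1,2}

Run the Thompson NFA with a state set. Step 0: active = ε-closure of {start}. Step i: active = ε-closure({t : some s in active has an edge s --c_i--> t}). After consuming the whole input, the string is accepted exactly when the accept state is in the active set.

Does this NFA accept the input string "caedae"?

Answer: ACCEPT

Derivation:
S₀ = ε-closure({0}) = {0,2}
'c' @ 1: {3,4}
'a' @ 2: {5,6}
'e' @ 3: {1,2,7}  [accepting]
'd' @ 4: {3,4}
'a' @ 5: {5,6}
'e' @ 6: {1,2,7}  [accepting]
final: {1,2,7}; accept 1 in set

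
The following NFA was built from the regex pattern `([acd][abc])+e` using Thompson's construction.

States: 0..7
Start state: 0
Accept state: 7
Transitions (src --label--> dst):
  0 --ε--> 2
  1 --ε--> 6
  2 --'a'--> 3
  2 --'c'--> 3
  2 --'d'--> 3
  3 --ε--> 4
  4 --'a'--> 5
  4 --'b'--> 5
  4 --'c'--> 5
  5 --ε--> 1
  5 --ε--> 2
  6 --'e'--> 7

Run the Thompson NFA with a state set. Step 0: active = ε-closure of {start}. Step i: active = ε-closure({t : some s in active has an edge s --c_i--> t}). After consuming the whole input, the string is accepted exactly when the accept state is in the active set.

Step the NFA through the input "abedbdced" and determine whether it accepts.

Answer: REJECT

Trace:
S₀ = ε-closure({0}) = {0,2}
'a' @ 1: {3,4}
'b' @ 2: {1,2,5,6}
'e' @ 3: {7}  [accepting]
'd' @ 4: {}  — dead — no transitions
rest 'bdced' ignored (set empty)
after full input: {}  (accept=7 not in)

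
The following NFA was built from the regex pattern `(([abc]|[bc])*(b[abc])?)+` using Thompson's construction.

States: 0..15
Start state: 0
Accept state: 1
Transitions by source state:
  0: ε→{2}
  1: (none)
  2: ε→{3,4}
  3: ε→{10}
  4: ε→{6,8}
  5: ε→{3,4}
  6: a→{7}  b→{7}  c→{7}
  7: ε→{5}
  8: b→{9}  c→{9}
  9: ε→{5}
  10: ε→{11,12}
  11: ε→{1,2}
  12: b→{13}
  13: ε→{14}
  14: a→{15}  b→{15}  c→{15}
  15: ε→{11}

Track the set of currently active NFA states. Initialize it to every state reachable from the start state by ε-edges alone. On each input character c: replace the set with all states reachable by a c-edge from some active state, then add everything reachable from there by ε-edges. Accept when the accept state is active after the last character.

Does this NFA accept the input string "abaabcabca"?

start: ε-closure({0}) = {0,1,2,3,4,6,8,10,11,12}
'a' @ 1: {1,2,3,4,5,6,7,8,10,11,12}  [accepting]
'b' @ 2: {1,2,3,4,5,6,7,8,9,10,11,12,13,14}  [accepting]
'a' @ 3: {1,2,3,4,5,6,7,8,10,11,12,15}  [accepting]
'a' @ 4: {1,2,3,4,5,6,7,8,10,11,12}  [accepting]
'b' @ 5: {1,2,3,4,5,6,7,8,9,10,11,12,13,14}  [accepting]
'c' @ 6: {1,2,3,4,5,6,7,8,9,10,11,12,15}  [accepting]
'a' @ 7: {1,2,3,4,5,6,7,8,10,11,12}  [accepting]
'b' @ 8: {1,2,3,4,5,6,7,8,9,10,11,12,13,14}  [accepting]
'c' @ 9: {1,2,3,4,5,6,7,8,9,10,11,12,15}  [accepting]
'a' @ 10: {1,2,3,4,5,6,7,8,10,11,12}  [accepting]
end set {1,2,3,4,5,6,7,8,10,11,12} — state 1 in

Answer: ACCEPT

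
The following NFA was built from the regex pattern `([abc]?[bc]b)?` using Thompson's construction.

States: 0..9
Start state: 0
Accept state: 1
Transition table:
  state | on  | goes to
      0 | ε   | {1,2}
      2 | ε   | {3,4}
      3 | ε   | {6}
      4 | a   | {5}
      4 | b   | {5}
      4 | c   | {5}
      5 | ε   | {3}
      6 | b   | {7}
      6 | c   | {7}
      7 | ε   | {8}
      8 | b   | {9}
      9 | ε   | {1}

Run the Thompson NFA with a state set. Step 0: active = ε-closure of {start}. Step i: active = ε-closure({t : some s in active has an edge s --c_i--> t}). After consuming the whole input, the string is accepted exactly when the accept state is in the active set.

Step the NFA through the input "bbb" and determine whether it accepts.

Answer: ACCEPT

Derivation:
S₀ = ε-closure({0}) = {0,1,2,3,4,6}
'b' @ 1: {3,5,6,7,8}
'b' @ 2: {1,7,8,9}  (accept∈set)
'b' @ 3: {1,9}  (accept∈set)
end set {1,9} — state 1 in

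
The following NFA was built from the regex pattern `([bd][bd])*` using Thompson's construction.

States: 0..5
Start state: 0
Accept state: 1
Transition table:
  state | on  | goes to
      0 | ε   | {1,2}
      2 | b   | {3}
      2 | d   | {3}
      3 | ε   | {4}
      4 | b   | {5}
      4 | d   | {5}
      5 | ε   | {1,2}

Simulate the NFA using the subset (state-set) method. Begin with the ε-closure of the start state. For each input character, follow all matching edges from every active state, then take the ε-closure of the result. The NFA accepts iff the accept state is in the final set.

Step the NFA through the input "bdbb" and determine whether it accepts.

start: ε-closure({0}) = {0,1,2}
'b' @ 1: {3,4}
'd' @ 2: {1,2,5}  (accept∈set)
'b' @ 3: {3,4}
'b' @ 4: {1,2,5}  (accept∈set)
final: {1,2,5}; accept 1 in set

Answer: ACCEPT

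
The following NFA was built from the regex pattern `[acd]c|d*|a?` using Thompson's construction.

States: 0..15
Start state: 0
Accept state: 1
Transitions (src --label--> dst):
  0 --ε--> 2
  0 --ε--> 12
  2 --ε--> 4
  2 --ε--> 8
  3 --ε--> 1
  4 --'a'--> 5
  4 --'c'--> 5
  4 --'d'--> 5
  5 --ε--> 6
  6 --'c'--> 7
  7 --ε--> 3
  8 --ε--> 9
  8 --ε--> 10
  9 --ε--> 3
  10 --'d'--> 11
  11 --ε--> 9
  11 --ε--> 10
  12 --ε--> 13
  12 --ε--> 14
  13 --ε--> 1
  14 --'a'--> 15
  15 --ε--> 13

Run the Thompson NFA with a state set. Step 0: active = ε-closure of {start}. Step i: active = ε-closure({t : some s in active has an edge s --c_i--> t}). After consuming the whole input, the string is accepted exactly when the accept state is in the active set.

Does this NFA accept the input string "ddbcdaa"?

Answer: REJECT

Steps:
start: ε-closure({0}) = {0,1,2,3,4,8,9,10,12,13,14}
'd' @ 1: {1,3,5,6,9,10,11}  [accepting]
'd' @ 2: {1,3,9,10,11}  [accepting]
'b' @ 3: {}  — state set empty
rest 'cdaa' ignored (set empty)
end set {} — state 1 not in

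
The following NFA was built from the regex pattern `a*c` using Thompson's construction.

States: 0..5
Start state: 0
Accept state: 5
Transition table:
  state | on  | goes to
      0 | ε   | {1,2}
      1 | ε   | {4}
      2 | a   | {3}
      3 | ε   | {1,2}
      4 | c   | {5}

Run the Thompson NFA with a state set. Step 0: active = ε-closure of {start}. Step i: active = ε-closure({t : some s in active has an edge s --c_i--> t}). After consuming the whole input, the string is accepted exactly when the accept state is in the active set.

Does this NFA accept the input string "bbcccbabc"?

S₀ = ε-closure({0}) = {0,1,2,4}
'b' @ 1: {}  — state set empty
rest 'bcccbabc' ignored (set empty)
after full input: {}  (accept=5 not in)

Answer: REJECT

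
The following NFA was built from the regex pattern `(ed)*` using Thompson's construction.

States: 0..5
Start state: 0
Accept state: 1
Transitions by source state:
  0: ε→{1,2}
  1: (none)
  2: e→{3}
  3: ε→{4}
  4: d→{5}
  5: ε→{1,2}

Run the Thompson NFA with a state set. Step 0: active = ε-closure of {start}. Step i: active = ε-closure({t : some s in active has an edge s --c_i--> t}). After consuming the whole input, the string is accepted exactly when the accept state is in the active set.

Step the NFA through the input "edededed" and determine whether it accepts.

Answer: ACCEPT

Steps:
start: ε-closure({0}) = {0,1,2}
'e' @ 1: {3,4}
'd' @ 2: {1,2,5}  (accept∈set)
'e' @ 3: {3,4}
'd' @ 4: {1,2,5}  (accept∈set)
'e' @ 5: {3,4}
'd' @ 6: {1,2,5}  (accept∈set)
'e' @ 7: {3,4}
'd' @ 8: {1,2,5}  (accept∈set)
final: {1,2,5}; accept 1 in set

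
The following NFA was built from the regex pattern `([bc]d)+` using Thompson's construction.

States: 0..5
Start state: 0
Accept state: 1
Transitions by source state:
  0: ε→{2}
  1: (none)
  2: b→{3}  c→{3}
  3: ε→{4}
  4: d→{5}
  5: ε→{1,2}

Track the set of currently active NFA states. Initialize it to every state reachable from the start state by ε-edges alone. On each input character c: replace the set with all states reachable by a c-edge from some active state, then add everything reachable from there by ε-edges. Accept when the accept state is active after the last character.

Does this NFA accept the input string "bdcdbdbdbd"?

Answer: ACCEPT

Derivation:
start: ε-closure({0}) = {0,2}
'b' @ 1: {3,4}
'd' @ 2: {1,2,5}  (accept∈set)
'c' @ 3: {3,4}
'd' @ 4: {1,2,5}  (accept∈set)
'b' @ 5: {3,4}
'd' @ 6: {1,2,5}  (accept∈set)
'b' @ 7: {3,4}
'd' @ 8: {1,2,5}  (accept∈set)
'b' @ 9: {3,4}
'd' @ 10: {1,2,5}  (accept∈set)
final: {1,2,5}; accept 1 in set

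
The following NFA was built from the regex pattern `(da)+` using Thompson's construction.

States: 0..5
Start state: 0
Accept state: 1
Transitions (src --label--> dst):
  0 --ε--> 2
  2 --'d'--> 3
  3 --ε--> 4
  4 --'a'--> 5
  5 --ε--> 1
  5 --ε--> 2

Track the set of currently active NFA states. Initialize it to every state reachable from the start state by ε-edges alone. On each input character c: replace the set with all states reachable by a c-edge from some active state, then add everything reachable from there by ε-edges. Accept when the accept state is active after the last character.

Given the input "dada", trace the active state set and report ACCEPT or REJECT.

start: ε-closure({0}) = {0,2}
'd' @ 1: {3,4}
'a' @ 2: {1,2,5}  (accept∈set)
'd' @ 3: {3,4}
'a' @ 4: {1,2,5}  (accept∈set)
final: {1,2,5}; accept 1 in set

Answer: ACCEPT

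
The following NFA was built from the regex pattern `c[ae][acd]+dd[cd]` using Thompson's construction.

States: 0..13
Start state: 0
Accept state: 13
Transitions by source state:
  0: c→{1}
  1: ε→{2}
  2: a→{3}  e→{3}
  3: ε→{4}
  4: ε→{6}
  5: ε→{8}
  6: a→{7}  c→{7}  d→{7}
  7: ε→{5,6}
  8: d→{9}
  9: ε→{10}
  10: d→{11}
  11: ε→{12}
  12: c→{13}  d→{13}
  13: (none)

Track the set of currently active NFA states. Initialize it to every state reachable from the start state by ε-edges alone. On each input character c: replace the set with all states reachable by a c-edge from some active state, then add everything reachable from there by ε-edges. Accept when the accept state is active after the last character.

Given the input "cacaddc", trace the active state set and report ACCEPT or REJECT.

Answer: ACCEPT

Steps:
initial (ε-close {0}): {0}
'c' @ 1: {1,2}
'a' @ 2: {3,4,6}
'c' @ 3: {5,6,7,8}
'a' @ 4: {5,6,7,8}
'd' @ 5: {5,6,7,8,9,10}
'd' @ 6: {5,6,7,8,9,10,11,12}
'c' @ 7: {5,6,7,8,13}  ✓accept
final: {5,6,7,8,13}; accept 13 in set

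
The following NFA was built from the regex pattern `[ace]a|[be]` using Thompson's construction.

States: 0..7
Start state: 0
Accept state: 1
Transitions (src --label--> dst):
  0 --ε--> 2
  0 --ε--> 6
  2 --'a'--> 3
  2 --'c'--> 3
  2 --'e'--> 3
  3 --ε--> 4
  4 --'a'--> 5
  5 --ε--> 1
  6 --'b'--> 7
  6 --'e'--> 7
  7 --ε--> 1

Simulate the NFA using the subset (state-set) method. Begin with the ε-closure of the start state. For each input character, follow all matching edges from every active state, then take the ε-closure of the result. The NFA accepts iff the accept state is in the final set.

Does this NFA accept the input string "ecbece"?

Answer: REJECT

Trace:
S₀ = ε-closure({0}) = {0,2,6}
'e' @ 1: {1,3,4,7}  (accept∈set)
'c' @ 2: {}  — dead — no transitions
rest 'bece' ignored (set empty)
after full input: {}  (accept=1 not in)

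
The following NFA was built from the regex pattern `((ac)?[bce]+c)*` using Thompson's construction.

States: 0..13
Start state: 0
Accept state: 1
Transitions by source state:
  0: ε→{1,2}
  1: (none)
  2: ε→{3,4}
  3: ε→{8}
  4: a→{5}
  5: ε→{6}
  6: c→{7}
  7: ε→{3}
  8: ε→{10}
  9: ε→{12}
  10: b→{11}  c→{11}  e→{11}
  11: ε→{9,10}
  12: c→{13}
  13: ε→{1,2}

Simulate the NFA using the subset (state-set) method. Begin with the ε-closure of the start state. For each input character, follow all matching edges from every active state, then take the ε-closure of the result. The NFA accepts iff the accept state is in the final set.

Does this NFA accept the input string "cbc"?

S₀ = ε-closure({0}) = {0,1,2,3,4,8,10}
'c' @ 1: {9,10,11,12}
'b' @ 2: {9,10,11,12}
'c' @ 3: {1,2,3,4,8,9,10,11,12,13}  ✓accept
final: {1,2,3,4,8,9,10,11,12,13}; accept 1 in set

Answer: ACCEPT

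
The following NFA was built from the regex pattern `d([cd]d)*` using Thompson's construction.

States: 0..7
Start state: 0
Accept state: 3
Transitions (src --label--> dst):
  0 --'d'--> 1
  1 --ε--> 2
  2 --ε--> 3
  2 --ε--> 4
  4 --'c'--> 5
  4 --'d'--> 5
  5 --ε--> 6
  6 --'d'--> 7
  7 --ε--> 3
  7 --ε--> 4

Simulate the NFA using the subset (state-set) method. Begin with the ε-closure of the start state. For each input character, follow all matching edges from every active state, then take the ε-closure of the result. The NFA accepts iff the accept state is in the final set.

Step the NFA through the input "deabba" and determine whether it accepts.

start: ε-closure({0}) = {0}
'd' @ 1: {1,2,3,4}  (accept∈set)
'e' @ 2: {}  — no active states
rest 'abba' ignored (set empty)
end set {} — state 3 not in

Answer: REJECT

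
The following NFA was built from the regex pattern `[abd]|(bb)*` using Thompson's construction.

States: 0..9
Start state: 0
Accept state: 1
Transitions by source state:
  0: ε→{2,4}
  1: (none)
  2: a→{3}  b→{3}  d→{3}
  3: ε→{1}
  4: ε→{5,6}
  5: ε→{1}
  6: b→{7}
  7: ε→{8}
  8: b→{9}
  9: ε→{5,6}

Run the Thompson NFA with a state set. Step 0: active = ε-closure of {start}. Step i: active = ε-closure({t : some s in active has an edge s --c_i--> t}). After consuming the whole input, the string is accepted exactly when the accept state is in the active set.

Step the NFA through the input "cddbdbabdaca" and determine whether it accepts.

Answer: REJECT

Trace:
start: ε-closure({0}) = {0,1,2,4,5,6}
'c' @ 1: {}  — no active states
rest 'ddbdbabdaca' ignored (set empty)
after full input: {}  (accept=1 not in)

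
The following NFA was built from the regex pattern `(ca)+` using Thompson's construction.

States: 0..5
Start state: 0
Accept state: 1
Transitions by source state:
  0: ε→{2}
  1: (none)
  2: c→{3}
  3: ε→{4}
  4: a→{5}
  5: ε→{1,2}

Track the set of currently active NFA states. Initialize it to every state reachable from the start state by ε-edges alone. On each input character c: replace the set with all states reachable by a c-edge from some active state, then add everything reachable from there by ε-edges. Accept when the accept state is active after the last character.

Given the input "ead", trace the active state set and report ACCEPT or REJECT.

initial (ε-close {0}): {0,2}
'e' @ 1: {}  — dead — no transitions
rest 'ad' ignored (set empty)
end set {} — state 1 not in

Answer: REJECT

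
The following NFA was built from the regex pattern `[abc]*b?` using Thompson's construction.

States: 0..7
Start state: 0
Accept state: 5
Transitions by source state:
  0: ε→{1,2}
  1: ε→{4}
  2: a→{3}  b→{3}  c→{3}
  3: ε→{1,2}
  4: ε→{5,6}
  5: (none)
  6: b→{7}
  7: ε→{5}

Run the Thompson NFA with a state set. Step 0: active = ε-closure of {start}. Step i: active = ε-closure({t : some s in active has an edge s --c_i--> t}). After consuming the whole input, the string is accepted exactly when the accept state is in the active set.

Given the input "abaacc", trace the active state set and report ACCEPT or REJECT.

Answer: ACCEPT

Steps:
start: ε-closure({0}) = {0,1,2,4,5,6}
'a' @ 1: {1,2,3,4,5,6}  (accept∈set)
'b' @ 2: {1,2,3,4,5,6,7}  (accept∈set)
'a' @ 3: {1,2,3,4,5,6}  (accept∈set)
'a' @ 4: {1,2,3,4,5,6}  (accept∈set)
'c' @ 5: {1,2,3,4,5,6}  (accept∈set)
'c' @ 6: {1,2,3,4,5,6}  (accept∈set)
end set {1,2,3,4,5,6} — state 5 in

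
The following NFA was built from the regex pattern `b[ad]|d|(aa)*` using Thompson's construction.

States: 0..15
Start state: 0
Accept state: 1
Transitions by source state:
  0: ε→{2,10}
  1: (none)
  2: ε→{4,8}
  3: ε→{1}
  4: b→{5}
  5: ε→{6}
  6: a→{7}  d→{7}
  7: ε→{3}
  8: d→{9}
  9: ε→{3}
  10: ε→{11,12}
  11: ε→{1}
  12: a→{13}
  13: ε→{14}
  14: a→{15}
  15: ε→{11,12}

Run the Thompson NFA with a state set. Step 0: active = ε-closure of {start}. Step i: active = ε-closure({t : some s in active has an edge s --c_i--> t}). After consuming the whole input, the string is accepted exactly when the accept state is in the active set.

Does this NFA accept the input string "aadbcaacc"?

start: ε-closure({0}) = {0,1,2,4,8,10,11,12}
'a' @ 1: {13,14}
'a' @ 2: {1,11,12,15}  ✓accept
'd' @ 3: {}  — dead — no transitions
rest 'bcaacc' ignored (set empty)
after full input: {}  (accept=1 not in)

Answer: REJECT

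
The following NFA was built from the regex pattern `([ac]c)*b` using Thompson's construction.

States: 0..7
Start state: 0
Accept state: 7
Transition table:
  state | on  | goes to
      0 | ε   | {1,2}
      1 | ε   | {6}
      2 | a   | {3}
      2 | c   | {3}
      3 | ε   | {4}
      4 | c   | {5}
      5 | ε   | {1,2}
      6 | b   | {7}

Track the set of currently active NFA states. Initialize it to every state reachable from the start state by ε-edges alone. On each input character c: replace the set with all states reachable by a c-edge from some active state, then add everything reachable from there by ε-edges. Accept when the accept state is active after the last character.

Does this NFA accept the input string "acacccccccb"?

start: ε-closure({0}) = {0,1,2,6}
'a' @ 1: {3,4}
'c' @ 2: {1,2,5,6}
'a' @ 3: {3,4}
'c' @ 4: {1,2,5,6}
'c' @ 5: {3,4}
'c' @ 6: {1,2,5,6}
'c' @ 7: {3,4}
'c' @ 8: {1,2,5,6}
'c' @ 9: {3,4}
'c' @ 10: {1,2,5,6}
'b' @ 11: {7}  ✓accept
end set {7} — state 7 in

Answer: ACCEPT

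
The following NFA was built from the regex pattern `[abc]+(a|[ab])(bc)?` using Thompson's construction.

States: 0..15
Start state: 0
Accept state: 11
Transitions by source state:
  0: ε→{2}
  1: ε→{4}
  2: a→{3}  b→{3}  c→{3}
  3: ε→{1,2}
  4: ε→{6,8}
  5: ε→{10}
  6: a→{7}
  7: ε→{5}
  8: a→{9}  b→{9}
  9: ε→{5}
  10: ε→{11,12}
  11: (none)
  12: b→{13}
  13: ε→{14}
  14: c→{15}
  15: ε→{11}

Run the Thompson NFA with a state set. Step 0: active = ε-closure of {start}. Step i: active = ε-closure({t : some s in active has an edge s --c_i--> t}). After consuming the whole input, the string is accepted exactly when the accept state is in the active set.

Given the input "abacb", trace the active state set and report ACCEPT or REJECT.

Answer: ACCEPT

Steps:
S₀ = ε-closure({0}) = {0,2}
'a' @ 1: {1,2,3,4,6,8}
'b' @ 2: {1,2,3,4,5,6,8,9,10,11,12}  ✓accept
'a' @ 3: {1,2,3,4,5,6,7,8,9,10,11,12}  ✓accept
'c' @ 4: {1,2,3,4,6,8}
'b' @ 5: {1,2,3,4,5,6,8,9,10,11,12}  ✓accept
end set {1,2,3,4,5,6,8,9,10,11,12} — state 11 in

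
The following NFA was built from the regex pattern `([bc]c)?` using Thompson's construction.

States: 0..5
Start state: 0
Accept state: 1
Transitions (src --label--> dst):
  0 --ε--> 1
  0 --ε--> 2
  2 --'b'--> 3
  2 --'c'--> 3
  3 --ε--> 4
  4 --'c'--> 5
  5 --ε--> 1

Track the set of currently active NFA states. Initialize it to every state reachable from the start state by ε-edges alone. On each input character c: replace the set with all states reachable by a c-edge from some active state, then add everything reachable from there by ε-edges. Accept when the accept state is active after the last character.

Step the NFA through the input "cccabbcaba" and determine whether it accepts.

Answer: REJECT

Derivation:
start: ε-closure({0}) = {0,1,2}
'c' @ 1: {3,4}
'c' @ 2: {1,5}  (accept∈set)
'c' @ 3: {}  — state set empty
rest 'abbcaba' ignored (set empty)
end set {} — state 1 not in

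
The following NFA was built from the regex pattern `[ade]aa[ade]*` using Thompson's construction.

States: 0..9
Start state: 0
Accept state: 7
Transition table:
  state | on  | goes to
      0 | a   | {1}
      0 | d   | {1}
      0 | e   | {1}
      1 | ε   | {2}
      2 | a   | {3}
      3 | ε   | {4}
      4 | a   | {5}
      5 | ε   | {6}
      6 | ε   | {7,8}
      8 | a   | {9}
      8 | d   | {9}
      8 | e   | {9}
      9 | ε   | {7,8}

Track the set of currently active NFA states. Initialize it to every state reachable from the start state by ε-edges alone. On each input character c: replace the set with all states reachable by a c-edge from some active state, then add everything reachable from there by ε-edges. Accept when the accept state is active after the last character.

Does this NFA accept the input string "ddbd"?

Answer: REJECT

Steps:
initial (ε-close {0}): {0}
'd' @ 1: {1,2}
'd' @ 2: {}  — no active states
rest 'bd' ignored (set empty)
after full input: {}  (accept=7 not in)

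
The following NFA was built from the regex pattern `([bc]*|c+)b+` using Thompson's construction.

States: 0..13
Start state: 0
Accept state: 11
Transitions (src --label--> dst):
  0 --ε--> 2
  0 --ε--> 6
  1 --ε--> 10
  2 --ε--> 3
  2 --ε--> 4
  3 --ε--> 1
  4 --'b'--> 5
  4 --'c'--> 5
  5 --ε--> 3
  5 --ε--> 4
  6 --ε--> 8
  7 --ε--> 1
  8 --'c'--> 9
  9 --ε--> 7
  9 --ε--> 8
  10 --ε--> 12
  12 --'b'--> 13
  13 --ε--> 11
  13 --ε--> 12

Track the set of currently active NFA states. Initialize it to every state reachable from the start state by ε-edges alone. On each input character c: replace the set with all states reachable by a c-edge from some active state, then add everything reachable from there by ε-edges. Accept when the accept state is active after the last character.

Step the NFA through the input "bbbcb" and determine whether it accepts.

S₀ = ε-closure({0}) = {0,1,2,3,4,6,8,10,12}
'b' @ 1: {1,3,4,5,10,11,12,13}  ✓accept
'b' @ 2: {1,3,4,5,10,11,12,13}  ✓accept
'b' @ 3: {1,3,4,5,10,11,12,13}  ✓accept
'c' @ 4: {1,3,4,5,10,12}
'b' @ 5: {1,3,4,5,10,11,12,13}  ✓accept
end set {1,3,4,5,10,11,12,13} — state 11 in

Answer: ACCEPT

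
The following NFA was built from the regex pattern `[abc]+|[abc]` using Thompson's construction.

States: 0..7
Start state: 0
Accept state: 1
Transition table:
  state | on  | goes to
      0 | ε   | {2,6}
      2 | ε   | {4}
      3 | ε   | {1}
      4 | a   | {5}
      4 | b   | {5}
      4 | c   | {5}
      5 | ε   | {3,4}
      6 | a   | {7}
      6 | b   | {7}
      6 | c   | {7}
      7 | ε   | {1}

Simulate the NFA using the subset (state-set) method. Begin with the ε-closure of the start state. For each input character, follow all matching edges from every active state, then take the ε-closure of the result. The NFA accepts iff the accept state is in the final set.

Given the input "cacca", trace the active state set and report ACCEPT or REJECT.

Answer: ACCEPT

Steps:
start: ε-closure({0}) = {0,2,4,6}
'c' @ 1: {1,3,4,5,7}  [accepting]
'a' @ 2: {1,3,4,5}  [accepting]
'c' @ 3: {1,3,4,5}  [accepting]
'c' @ 4: {1,3,4,5}  [accepting]
'a' @ 5: {1,3,4,5}  [accepting]
final: {1,3,4,5}; accept 1 in set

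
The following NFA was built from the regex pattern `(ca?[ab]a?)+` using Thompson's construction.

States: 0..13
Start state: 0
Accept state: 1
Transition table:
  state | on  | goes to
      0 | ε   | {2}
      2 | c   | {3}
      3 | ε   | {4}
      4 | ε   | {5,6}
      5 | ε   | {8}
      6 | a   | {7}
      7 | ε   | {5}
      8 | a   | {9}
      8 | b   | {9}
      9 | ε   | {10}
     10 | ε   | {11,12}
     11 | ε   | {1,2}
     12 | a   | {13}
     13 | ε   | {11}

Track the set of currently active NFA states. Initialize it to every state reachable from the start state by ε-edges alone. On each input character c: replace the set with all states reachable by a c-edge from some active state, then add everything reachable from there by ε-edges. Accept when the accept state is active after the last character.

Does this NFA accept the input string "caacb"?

initial (ε-close {0}): {0,2}
'c' @ 1: {3,4,5,6,8}
'a' @ 2: {1,2,5,7,8,9,10,11,12}  ✓accept
'a' @ 3: {1,2,9,10,11,12,13}  ✓accept
'c' @ 4: {3,4,5,6,8}
'b' @ 5: {1,2,9,10,11,12}  ✓accept
final: {1,2,9,10,11,12}; accept 1 in set

Answer: ACCEPT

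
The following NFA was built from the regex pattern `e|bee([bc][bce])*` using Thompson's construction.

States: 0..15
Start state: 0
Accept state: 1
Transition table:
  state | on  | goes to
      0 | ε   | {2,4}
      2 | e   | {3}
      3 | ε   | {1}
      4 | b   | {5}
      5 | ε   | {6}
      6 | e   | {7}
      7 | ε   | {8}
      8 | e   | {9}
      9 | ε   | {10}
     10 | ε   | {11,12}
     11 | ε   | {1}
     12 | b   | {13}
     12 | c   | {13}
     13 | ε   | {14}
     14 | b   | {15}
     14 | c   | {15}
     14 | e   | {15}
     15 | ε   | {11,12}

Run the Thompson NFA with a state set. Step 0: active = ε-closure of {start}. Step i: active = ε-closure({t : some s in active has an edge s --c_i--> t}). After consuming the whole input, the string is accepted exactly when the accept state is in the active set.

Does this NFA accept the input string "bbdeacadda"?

Answer: REJECT

Steps:
S₀ = ε-closure({0}) = {0,2,4}
'b' @ 1: {5,6}
'b' @ 2: {}  — no active states
rest 'deacadda' ignored (set empty)
final: {}; accept 1 not in set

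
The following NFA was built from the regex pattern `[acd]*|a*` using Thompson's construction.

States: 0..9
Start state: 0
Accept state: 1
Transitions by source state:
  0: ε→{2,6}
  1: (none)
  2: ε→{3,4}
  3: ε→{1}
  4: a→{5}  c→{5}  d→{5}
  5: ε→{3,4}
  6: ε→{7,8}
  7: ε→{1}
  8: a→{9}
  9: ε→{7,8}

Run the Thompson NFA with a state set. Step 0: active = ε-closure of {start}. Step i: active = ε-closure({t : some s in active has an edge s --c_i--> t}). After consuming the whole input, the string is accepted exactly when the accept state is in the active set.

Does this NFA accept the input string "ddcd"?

Answer: ACCEPT

Trace:
start: ε-closure({0}) = {0,1,2,3,4,6,7,8}
'd' @ 1: {1,3,4,5}  [accepting]
'd' @ 2: {1,3,4,5}  [accepting]
'c' @ 3: {1,3,4,5}  [accepting]
'd' @ 4: {1,3,4,5}  [accepting]
after full input: {1,3,4,5}  (accept=1 in)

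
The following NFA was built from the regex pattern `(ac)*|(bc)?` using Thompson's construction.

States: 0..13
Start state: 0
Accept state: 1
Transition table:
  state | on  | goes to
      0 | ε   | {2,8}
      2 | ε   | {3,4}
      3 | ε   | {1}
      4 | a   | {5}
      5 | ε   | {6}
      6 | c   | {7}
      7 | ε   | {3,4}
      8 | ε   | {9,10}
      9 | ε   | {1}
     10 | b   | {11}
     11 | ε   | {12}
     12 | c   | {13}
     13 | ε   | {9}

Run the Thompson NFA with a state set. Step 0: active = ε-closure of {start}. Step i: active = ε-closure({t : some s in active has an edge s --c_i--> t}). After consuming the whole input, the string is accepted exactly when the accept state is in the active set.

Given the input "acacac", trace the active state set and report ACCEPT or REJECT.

S₀ = ε-closure({0}) = {0,1,2,3,4,8,9,10}
'a' @ 1: {5,6}
'c' @ 2: {1,3,4,7}  ✓accept
'a' @ 3: {5,6}
'c' @ 4: {1,3,4,7}  ✓accept
'a' @ 5: {5,6}
'c' @ 6: {1,3,4,7}  ✓accept
final: {1,3,4,7}; accept 1 in set

Answer: ACCEPT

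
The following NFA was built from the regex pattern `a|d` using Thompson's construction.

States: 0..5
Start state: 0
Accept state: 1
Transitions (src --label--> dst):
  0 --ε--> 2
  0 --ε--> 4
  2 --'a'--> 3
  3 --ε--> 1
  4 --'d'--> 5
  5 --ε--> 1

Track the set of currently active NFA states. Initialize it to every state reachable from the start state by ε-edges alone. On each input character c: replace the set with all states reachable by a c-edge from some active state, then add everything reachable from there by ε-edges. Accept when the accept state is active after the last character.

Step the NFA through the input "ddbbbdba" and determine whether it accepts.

S₀ = ε-closure({0}) = {0,2,4}
'd' @ 1: {1,5}  [accepting]
'd' @ 2: {}  — dead — no transitions
rest 'bbbdba' ignored (set empty)
end set {} — state 1 not in

Answer: REJECT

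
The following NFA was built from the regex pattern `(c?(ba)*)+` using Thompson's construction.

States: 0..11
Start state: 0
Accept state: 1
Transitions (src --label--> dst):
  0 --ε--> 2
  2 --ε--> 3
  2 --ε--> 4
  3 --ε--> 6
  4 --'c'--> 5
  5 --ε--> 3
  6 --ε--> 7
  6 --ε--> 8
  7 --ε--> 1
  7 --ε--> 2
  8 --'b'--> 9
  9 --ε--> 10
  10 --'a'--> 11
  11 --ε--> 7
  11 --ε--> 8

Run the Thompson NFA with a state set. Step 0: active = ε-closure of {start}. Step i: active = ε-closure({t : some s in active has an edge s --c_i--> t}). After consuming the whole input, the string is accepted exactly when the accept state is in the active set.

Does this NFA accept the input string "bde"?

S₀ = ε-closure({0}) = {0,1,2,3,4,6,7,8}
'b' @ 1: {9,10}
'd' @ 2: {}  — dead — no transitions
rest 'e' ignored (set empty)
after full input: {}  (accept=1 not in)

Answer: REJECT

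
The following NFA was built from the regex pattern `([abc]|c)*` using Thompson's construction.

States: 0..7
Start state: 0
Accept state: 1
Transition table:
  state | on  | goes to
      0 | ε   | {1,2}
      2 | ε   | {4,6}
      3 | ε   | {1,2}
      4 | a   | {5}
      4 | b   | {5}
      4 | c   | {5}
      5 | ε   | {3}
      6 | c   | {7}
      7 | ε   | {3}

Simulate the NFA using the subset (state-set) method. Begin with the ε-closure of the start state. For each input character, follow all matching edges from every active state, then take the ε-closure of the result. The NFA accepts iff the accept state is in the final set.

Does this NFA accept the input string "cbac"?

initial (ε-close {0}): {0,1,2,4,6}
'c' @ 1: {1,2,3,4,5,6,7}  ✓accept
'b' @ 2: {1,2,3,4,5,6}  ✓accept
'a' @ 3: {1,2,3,4,5,6}  ✓accept
'c' @ 4: {1,2,3,4,5,6,7}  ✓accept
end set {1,2,3,4,5,6,7} — state 1 in

Answer: ACCEPT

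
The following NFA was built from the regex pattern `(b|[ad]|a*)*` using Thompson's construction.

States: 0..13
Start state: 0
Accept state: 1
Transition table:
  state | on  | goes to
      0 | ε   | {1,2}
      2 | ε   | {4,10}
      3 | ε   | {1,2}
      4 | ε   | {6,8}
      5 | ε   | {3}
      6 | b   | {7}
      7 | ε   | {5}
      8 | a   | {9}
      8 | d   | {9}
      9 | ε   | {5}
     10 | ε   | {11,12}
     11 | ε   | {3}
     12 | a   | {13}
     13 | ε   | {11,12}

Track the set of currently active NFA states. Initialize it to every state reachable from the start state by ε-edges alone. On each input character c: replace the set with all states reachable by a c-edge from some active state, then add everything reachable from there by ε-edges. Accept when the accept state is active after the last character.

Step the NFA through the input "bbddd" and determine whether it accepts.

Answer: ACCEPT

Trace:
S₀ = ε-closure({0}) = {0,1,2,3,4,6,8,10,11,12}
'b' @ 1: {1,2,3,4,5,6,7,8,10,11,12}  ✓accept
'b' @ 2: {1,2,3,4,5,6,7,8,10,11,12}  ✓accept
'd' @ 3: {1,2,3,4,5,6,8,9,10,11,12}  ✓accept
'd' @ 4: {1,2,3,4,5,6,8,9,10,11,12}  ✓accept
'd' @ 5: {1,2,3,4,5,6,8,9,10,11,12}  ✓accept
after full input: {1,2,3,4,5,6,8,9,10,11,12}  (accept=1 in)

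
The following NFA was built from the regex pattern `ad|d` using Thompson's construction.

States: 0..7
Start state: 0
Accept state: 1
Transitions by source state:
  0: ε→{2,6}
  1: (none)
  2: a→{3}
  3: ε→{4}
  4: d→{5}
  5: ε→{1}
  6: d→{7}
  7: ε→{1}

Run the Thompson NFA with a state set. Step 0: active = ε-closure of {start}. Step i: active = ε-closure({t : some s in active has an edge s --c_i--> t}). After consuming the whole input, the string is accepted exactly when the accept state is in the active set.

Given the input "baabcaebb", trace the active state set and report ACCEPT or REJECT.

S₀ = ε-closure({0}) = {0,2,6}
'b' @ 1: {}  — no active states
rest 'aabcaebb' ignored (set empty)
end set {} — state 1 not in

Answer: REJECT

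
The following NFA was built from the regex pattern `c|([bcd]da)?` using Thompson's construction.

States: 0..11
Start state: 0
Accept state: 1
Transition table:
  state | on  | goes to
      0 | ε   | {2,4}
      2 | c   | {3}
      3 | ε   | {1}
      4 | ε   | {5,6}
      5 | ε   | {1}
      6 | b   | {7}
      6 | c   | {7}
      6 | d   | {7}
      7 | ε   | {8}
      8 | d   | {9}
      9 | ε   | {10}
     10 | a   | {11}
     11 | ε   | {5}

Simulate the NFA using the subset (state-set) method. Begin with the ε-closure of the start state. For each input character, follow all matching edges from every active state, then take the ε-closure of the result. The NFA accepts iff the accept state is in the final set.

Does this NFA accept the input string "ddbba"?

Answer: REJECT

Derivation:
S₀ = ε-closure({0}) = {0,1,2,4,5,6}
'd' @ 1: {7,8}
'd' @ 2: {9,10}
'b' @ 3: {}  — dead — no transitions
rest 'ba' ignored (set empty)
end set {} — state 1 not in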